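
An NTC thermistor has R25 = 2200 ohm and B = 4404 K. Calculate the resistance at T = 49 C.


NTC thermistor equation: Rt = R25 * exp(B * (1/T - 1/T25)).
T in Kelvin: 322.15 K, T25 = 298.15 K
1/T - 1/T25 = 1/322.15 - 1/298.15 = -0.00024987
B * (1/T - 1/T25) = 4404 * -0.00024987 = -1.1004
Rt = 2200 * exp(-1.1004) = 732.0 ohm

732.0 ohm


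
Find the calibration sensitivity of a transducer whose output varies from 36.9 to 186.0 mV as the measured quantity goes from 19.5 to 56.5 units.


Sensitivity = (y2 - y1) / (x2 - x1).
S = (186.0 - 36.9) / (56.5 - 19.5)
S = 149.1 / 37.0
S = 4.0297 mV/unit

4.0297 mV/unit


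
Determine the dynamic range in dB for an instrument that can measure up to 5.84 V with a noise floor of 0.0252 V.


Dynamic range = 20 * log10(Vmax / Vnoise).
DR = 20 * log10(5.84 / 0.0252)
DR = 20 * log10(231.75)
DR = 47.3 dB

47.3 dB


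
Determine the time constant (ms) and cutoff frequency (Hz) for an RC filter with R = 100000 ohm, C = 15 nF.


Time constant: tau = R * C.
tau = 100000 * 1.50e-08 = 0.0015 s
tau = 1.5 ms
Cutoff frequency: fc = 1 / (2*pi*R*C).
fc = 1 / (2*pi*0.0015) = 106.1 Hz

tau = 1.5 ms, fc = 106.1 Hz


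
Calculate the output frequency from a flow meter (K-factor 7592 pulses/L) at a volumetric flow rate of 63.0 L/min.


Frequency = K * Q / 60 (converting L/min to L/s).
f = 7592 * 63.0 / 60
f = 478296.0 / 60
f = 7971.6 Hz

7971.6 Hz


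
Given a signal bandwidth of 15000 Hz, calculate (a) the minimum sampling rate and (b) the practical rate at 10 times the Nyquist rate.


By Nyquist theorem, fs_min = 2 * fmax.
fs_min = 2 * 15000 = 30000 Hz
Practical rate = 10 * fs_min = 10 * 30000 = 300000 Hz

fs_min = 30000 Hz, fs_practical = 300000 Hz


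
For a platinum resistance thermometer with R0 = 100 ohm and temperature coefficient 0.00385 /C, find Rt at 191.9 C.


The RTD equation: Rt = R0 * (1 + alpha * T).
Rt = 100 * (1 + 0.00385 * 191.9)
Rt = 100 * (1 + 0.738815)
Rt = 100 * 1.738815
Rt = 173.881 ohm

173.881 ohm


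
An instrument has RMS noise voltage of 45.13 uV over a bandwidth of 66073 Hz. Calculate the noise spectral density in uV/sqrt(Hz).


Noise spectral density = Vrms / sqrt(BW).
NSD = 45.13 / sqrt(66073)
NSD = 45.13 / 257.0467
NSD = 0.1756 uV/sqrt(Hz)

0.1756 uV/sqrt(Hz)


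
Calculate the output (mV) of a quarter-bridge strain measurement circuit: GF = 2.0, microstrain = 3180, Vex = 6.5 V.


Quarter bridge output: Vout = (GF * epsilon * Vex) / 4.
Vout = (2.0 * 3180e-6 * 6.5) / 4
Vout = 0.04134 / 4 V
Vout = 0.010335 V = 10.335 mV

10.335 mV


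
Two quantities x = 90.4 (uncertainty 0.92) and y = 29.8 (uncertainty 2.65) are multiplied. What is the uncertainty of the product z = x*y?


For a product z = x*y, the relative uncertainty is:
uz/z = sqrt((ux/x)^2 + (uy/y)^2)
Relative uncertainties: ux/x = 0.92/90.4 = 0.010177
uy/y = 2.65/29.8 = 0.088926
z = 90.4 * 29.8 = 2693.9
uz = 2693.9 * sqrt(0.010177^2 + 0.088926^2) = 241.124

241.124


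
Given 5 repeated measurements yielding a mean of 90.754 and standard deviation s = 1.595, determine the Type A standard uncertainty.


The standard uncertainty for Type A evaluation is u = s / sqrt(n).
u = 1.595 / sqrt(5)
u = 1.595 / 2.2361
u = 0.7133

0.7133


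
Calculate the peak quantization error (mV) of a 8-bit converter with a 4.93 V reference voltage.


The maximum quantization error is +/- LSB/2.
LSB = Vref / 2^n = 4.93 / 256 = 0.01925781 V
Max error = LSB / 2 = 0.01925781 / 2 = 0.00962891 V
Max error = 9.6289 mV

9.6289 mV


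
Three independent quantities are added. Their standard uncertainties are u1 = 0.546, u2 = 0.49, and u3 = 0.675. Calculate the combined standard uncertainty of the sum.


For a sum of independent quantities, uc = sqrt(u1^2 + u2^2 + u3^2).
uc = sqrt(0.546^2 + 0.49^2 + 0.675^2)
uc = sqrt(0.298116 + 0.2401 + 0.455625)
uc = 0.9969

0.9969


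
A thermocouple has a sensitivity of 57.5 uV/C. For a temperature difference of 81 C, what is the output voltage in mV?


The thermocouple output V = sensitivity * dT.
V = 57.5 uV/C * 81 C
V = 4657.5 uV
V = 4.657 mV

4.657 mV


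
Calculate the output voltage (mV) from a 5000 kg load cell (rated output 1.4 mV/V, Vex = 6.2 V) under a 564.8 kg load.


Vout = rated_output * Vex * (load / capacity).
Vout = 1.4 * 6.2 * (564.8 / 5000)
Vout = 1.4 * 6.2 * 0.11296
Vout = 0.98 mV

0.98 mV


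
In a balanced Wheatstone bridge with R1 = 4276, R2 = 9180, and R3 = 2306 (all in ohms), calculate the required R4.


At balance: R1*R4 = R2*R3, so R4 = R2*R3/R1.
R4 = 9180 * 2306 / 4276
R4 = 21169080 / 4276
R4 = 4950.67 ohm

4950.67 ohm


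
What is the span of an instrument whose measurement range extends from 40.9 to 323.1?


Span = upper range - lower range.
Span = 323.1 - (40.9)
Span = 282.2

282.2


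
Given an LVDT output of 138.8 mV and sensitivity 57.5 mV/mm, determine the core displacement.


Displacement = Vout / sensitivity.
d = 138.8 / 57.5
d = 2.414 mm

2.414 mm


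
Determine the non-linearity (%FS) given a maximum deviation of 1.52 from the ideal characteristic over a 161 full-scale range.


Linearity error = (max deviation / full scale) * 100%.
Linearity = (1.52 / 161) * 100
Linearity = 0.944 %FS

0.944 %FS


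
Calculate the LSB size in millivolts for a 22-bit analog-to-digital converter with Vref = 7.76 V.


The resolution (LSB) of an ADC is Vref / 2^n.
LSB = 7.76 / 2^22
LSB = 7.76 / 4194304
LSB = 1.85e-06 V = 0.00185013 mV

0.00185013 mV


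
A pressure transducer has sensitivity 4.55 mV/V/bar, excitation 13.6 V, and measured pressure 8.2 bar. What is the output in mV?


Output = sensitivity * Vex * P.
Vout = 4.55 * 13.6 * 8.2
Vout = 61.88 * 8.2
Vout = 507.42 mV

507.42 mV


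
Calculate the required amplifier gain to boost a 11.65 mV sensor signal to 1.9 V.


Gain = Vout / Vin (converting to same units).
G = 1.9 V / 11.65 mV
G = 1900.0 mV / 11.65 mV
G = 163.09

163.09


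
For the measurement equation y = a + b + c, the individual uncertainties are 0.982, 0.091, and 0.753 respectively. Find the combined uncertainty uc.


For a sum of independent quantities, uc = sqrt(u1^2 + u2^2 + u3^2).
uc = sqrt(0.982^2 + 0.091^2 + 0.753^2)
uc = sqrt(0.964324 + 0.008281 + 0.567009)
uc = 1.2408

1.2408


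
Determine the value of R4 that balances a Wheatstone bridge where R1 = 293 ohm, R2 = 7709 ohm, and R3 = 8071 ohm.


At balance: R1*R4 = R2*R3, so R4 = R2*R3/R1.
R4 = 7709 * 8071 / 293
R4 = 62219339 / 293
R4 = 212352.69 ohm

212352.69 ohm


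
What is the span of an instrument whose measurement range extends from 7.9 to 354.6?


Span = upper range - lower range.
Span = 354.6 - (7.9)
Span = 346.7

346.7


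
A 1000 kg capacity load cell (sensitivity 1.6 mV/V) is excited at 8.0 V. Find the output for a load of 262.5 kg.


Vout = rated_output * Vex * (load / capacity).
Vout = 1.6 * 8.0 * (262.5 / 1000)
Vout = 1.6 * 8.0 * 0.2625
Vout = 3.36 mV

3.36 mV


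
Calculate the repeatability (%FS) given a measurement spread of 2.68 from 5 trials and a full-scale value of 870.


Repeatability = (spread / full scale) * 100%.
R = (2.68 / 870) * 100
R = 0.308 %FS

0.308 %FS


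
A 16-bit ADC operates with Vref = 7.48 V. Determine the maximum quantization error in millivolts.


The maximum quantization error is +/- LSB/2.
LSB = Vref / 2^n = 7.48 / 65536 = 0.00011414 V
Max error = LSB / 2 = 0.00011414 / 2 = 5.707e-05 V
Max error = 0.0571 mV

0.0571 mV


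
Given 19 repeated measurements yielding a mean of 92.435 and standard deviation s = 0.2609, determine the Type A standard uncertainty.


The standard uncertainty for Type A evaluation is u = s / sqrt(n).
u = 0.2609 / sqrt(19)
u = 0.2609 / 4.3589
u = 0.0599

0.0599


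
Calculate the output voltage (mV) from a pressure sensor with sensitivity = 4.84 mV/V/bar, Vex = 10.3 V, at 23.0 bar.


Output = sensitivity * Vex * P.
Vout = 4.84 * 10.3 * 23.0
Vout = 49.852 * 23.0
Vout = 1146.6 mV

1146.6 mV


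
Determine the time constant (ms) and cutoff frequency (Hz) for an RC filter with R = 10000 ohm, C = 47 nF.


Time constant: tau = R * C.
tau = 10000 * 4.70e-08 = 0.00047 s
tau = 0.47 ms
Cutoff frequency: fc = 1 / (2*pi*R*C).
fc = 1 / (2*pi*0.00047) = 338.63 Hz

tau = 0.47 ms, fc = 338.63 Hz


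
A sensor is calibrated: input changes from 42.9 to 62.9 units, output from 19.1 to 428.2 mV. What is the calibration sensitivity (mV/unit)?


Sensitivity = (y2 - y1) / (x2 - x1).
S = (428.2 - 19.1) / (62.9 - 42.9)
S = 409.1 / 20.0
S = 20.455 mV/unit

20.455 mV/unit


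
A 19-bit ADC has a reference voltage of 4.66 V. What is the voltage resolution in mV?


The resolution (LSB) of an ADC is Vref / 2^n.
LSB = 4.66 / 2^19
LSB = 4.66 / 524288
LSB = 8.89e-06 V = 0.00888824 mV

0.00888824 mV


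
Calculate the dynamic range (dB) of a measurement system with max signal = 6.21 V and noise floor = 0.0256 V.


Dynamic range = 20 * log10(Vmax / Vnoise).
DR = 20 * log10(6.21 / 0.0256)
DR = 20 * log10(242.58)
DR = 47.7 dB

47.7 dB


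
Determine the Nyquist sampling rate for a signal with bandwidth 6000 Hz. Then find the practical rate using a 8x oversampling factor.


By Nyquist theorem, fs_min = 2 * fmax.
fs_min = 2 * 6000 = 12000 Hz
Practical rate = 8 * fs_min = 8 * 12000 = 96000 Hz

fs_min = 12000 Hz, fs_practical = 96000 Hz


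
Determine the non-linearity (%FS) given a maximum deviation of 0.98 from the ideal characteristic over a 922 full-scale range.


Linearity error = (max deviation / full scale) * 100%.
Linearity = (0.98 / 922) * 100
Linearity = 0.106 %FS

0.106 %FS


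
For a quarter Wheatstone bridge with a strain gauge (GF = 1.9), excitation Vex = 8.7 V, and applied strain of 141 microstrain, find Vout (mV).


Quarter bridge output: Vout = (GF * epsilon * Vex) / 4.
Vout = (1.9 * 141e-6 * 8.7) / 4
Vout = 0.00233073 / 4 V
Vout = 0.00058268 V = 0.5827 mV

0.5827 mV


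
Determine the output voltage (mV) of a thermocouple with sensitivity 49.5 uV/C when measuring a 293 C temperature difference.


The thermocouple output V = sensitivity * dT.
V = 49.5 uV/C * 293 C
V = 14503.5 uV
V = 14.504 mV

14.504 mV


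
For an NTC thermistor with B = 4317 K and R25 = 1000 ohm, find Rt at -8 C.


NTC thermistor equation: Rt = R25 * exp(B * (1/T - 1/T25)).
T in Kelvin: 265.15 K, T25 = 298.15 K
1/T - 1/T25 = 1/265.15 - 1/298.15 = 0.00041743
B * (1/T - 1/T25) = 4317 * 0.00041743 = 1.8021
Rt = 1000 * exp(1.8021) = 6062.1 ohm

6062.1 ohm


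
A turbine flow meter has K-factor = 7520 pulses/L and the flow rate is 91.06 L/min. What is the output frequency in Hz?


Frequency = K * Q / 60 (converting L/min to L/s).
f = 7520 * 91.06 / 60
f = 684771.2 / 60
f = 11412.85 Hz

11412.85 Hz


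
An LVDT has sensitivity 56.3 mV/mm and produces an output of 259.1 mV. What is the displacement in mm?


Displacement = Vout / sensitivity.
d = 259.1 / 56.3
d = 4.602 mm

4.602 mm


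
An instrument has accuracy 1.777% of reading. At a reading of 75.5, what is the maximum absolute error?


Absolute error = (accuracy% / 100) * reading.
Error = (1.777 / 100) * 75.5
Error = 0.01777 * 75.5
Error = 1.3416

1.3416


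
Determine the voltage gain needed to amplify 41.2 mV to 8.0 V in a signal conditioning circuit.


Gain = Vout / Vin (converting to same units).
G = 8.0 V / 41.2 mV
G = 8000.0 mV / 41.2 mV
G = 194.17

194.17


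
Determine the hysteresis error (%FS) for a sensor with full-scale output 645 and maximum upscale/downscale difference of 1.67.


Hysteresis = (max difference / full scale) * 100%.
H = (1.67 / 645) * 100
H = 0.259 %FS

0.259 %FS


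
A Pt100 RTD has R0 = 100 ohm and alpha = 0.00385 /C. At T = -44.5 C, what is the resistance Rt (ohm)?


The RTD equation: Rt = R0 * (1 + alpha * T).
Rt = 100 * (1 + 0.00385 * -44.5)
Rt = 100 * (1 + -0.171325)
Rt = 100 * 0.828675
Rt = 82.868 ohm

82.868 ohm


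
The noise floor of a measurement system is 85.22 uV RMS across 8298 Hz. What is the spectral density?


Noise spectral density = Vrms / sqrt(BW).
NSD = 85.22 / sqrt(8298)
NSD = 85.22 / 91.0934
NSD = 0.9355 uV/sqrt(Hz)

0.9355 uV/sqrt(Hz)


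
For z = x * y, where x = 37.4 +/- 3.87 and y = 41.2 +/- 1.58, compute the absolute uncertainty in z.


For a product z = x*y, the relative uncertainty is:
uz/z = sqrt((ux/x)^2 + (uy/y)^2)
Relative uncertainties: ux/x = 3.87/37.4 = 0.103476
uy/y = 1.58/41.2 = 0.03835
z = 37.4 * 41.2 = 1540.9
uz = 1540.9 * sqrt(0.103476^2 + 0.03835^2) = 170.042

170.042


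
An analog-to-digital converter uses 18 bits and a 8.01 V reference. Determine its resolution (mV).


The resolution (LSB) of an ADC is Vref / 2^n.
LSB = 8.01 / 2^18
LSB = 8.01 / 262144
LSB = 3.056e-05 V = 0.03055573 mV

0.03055573 mV


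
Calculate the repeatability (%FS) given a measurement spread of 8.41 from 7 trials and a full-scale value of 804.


Repeatability = (spread / full scale) * 100%.
R = (8.41 / 804) * 100
R = 1.046 %FS

1.046 %FS


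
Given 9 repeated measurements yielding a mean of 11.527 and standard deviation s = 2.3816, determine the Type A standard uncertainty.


The standard uncertainty for Type A evaluation is u = s / sqrt(n).
u = 2.3816 / sqrt(9)
u = 2.3816 / 3.0
u = 0.7939

0.7939


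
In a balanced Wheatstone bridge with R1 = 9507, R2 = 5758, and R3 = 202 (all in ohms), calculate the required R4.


At balance: R1*R4 = R2*R3, so R4 = R2*R3/R1.
R4 = 5758 * 202 / 9507
R4 = 1163116 / 9507
R4 = 122.34 ohm

122.34 ohm


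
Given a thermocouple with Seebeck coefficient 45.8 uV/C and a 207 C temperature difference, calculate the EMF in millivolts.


The thermocouple output V = sensitivity * dT.
V = 45.8 uV/C * 207 C
V = 9480.6 uV
V = 9.481 mV

9.481 mV


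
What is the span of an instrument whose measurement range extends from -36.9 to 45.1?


Span = upper range - lower range.
Span = 45.1 - (-36.9)
Span = 82.0

82.0


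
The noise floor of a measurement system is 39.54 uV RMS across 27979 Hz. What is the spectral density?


Noise spectral density = Vrms / sqrt(BW).
NSD = 39.54 / sqrt(27979)
NSD = 39.54 / 167.2692
NSD = 0.2364 uV/sqrt(Hz)

0.2364 uV/sqrt(Hz)


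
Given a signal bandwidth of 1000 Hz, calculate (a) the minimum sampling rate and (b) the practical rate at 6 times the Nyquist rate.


By Nyquist theorem, fs_min = 2 * fmax.
fs_min = 2 * 1000 = 2000 Hz
Practical rate = 6 * fs_min = 6 * 2000 = 12000 Hz

fs_min = 2000 Hz, fs_practical = 12000 Hz


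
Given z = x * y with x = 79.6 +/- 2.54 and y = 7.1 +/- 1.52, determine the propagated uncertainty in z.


For a product z = x*y, the relative uncertainty is:
uz/z = sqrt((ux/x)^2 + (uy/y)^2)
Relative uncertainties: ux/x = 2.54/79.6 = 0.03191
uy/y = 1.52/7.1 = 0.214085
z = 79.6 * 7.1 = 565.2
uz = 565.2 * sqrt(0.03191^2 + 0.214085^2) = 122.329

122.329


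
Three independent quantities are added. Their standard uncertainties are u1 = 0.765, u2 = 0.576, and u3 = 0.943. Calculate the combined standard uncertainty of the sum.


For a sum of independent quantities, uc = sqrt(u1^2 + u2^2 + u3^2).
uc = sqrt(0.765^2 + 0.576^2 + 0.943^2)
uc = sqrt(0.585225 + 0.331776 + 0.889249)
uc = 1.344

1.344


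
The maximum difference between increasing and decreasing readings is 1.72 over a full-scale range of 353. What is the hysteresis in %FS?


Hysteresis = (max difference / full scale) * 100%.
H = (1.72 / 353) * 100
H = 0.487 %FS

0.487 %FS


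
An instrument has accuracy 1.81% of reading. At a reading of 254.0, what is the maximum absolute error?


Absolute error = (accuracy% / 100) * reading.
Error = (1.81 / 100) * 254.0
Error = 0.0181 * 254.0
Error = 4.5974

4.5974


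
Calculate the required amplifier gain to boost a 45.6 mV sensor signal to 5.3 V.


Gain = Vout / Vin (converting to same units).
G = 5.3 V / 45.6 mV
G = 5300.0 mV / 45.6 mV
G = 116.23

116.23


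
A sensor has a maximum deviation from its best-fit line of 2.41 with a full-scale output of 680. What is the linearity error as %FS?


Linearity error = (max deviation / full scale) * 100%.
Linearity = (2.41 / 680) * 100
Linearity = 0.354 %FS

0.354 %FS


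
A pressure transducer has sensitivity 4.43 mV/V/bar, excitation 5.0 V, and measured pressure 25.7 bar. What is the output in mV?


Output = sensitivity * Vex * P.
Vout = 4.43 * 5.0 * 25.7
Vout = 22.15 * 25.7
Vout = 569.25 mV

569.25 mV


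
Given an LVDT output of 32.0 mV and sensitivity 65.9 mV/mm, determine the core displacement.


Displacement = Vout / sensitivity.
d = 32.0 / 65.9
d = 0.486 mm

0.486 mm


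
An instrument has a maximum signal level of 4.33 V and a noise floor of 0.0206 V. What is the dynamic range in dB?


Dynamic range = 20 * log10(Vmax / Vnoise).
DR = 20 * log10(4.33 / 0.0206)
DR = 20 * log10(210.19)
DR = 46.45 dB

46.45 dB


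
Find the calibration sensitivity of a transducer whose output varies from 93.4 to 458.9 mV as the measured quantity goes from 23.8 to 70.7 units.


Sensitivity = (y2 - y1) / (x2 - x1).
S = (458.9 - 93.4) / (70.7 - 23.8)
S = 365.5 / 46.9
S = 7.7932 mV/unit

7.7932 mV/unit


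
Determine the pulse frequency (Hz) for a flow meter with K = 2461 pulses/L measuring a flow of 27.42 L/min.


Frequency = K * Q / 60 (converting L/min to L/s).
f = 2461 * 27.42 / 60
f = 67480.62 / 60
f = 1124.68 Hz

1124.68 Hz


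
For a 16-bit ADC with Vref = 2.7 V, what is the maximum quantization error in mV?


The maximum quantization error is +/- LSB/2.
LSB = Vref / 2^n = 2.7 / 65536 = 4.12e-05 V
Max error = LSB / 2 = 4.12e-05 / 2 = 2.06e-05 V
Max error = 0.0206 mV

0.0206 mV


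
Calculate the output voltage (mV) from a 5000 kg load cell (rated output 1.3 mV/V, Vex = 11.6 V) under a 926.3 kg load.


Vout = rated_output * Vex * (load / capacity).
Vout = 1.3 * 11.6 * (926.3 / 5000)
Vout = 1.3 * 11.6 * 0.18526
Vout = 2.794 mV

2.794 mV


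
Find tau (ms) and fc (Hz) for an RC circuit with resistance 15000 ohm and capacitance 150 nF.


Time constant: tau = R * C.
tau = 15000 * 1.50e-07 = 0.00225 s
tau = 2.25 ms
Cutoff frequency: fc = 1 / (2*pi*R*C).
fc = 1 / (2*pi*0.00225) = 70.74 Hz

tau = 2.25 ms, fc = 70.74 Hz


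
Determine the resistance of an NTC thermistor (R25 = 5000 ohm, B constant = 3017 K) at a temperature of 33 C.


NTC thermistor equation: Rt = R25 * exp(B * (1/T - 1/T25)).
T in Kelvin: 306.15 K, T25 = 298.15 K
1/T - 1/T25 = 1/306.15 - 1/298.15 = -8.764e-05
B * (1/T - 1/T25) = 3017 * -8.764e-05 = -0.2644
Rt = 5000 * exp(-0.2644) = 3838.3 ohm

3838.3 ohm


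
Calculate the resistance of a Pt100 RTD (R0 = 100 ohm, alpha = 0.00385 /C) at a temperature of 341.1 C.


The RTD equation: Rt = R0 * (1 + alpha * T).
Rt = 100 * (1 + 0.00385 * 341.1)
Rt = 100 * (1 + 1.313235)
Rt = 100 * 2.313235
Rt = 231.324 ohm

231.324 ohm


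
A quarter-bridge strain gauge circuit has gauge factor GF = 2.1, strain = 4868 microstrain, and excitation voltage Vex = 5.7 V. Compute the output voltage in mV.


Quarter bridge output: Vout = (GF * epsilon * Vex) / 4.
Vout = (2.1 * 4868e-6 * 5.7) / 4
Vout = 0.05826996 / 4 V
Vout = 0.01456749 V = 14.5675 mV

14.5675 mV


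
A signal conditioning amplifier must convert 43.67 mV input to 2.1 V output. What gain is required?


Gain = Vout / Vin (converting to same units).
G = 2.1 V / 43.67 mV
G = 2100.0 mV / 43.67 mV
G = 48.09

48.09


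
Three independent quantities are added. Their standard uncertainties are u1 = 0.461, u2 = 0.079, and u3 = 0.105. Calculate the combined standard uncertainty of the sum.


For a sum of independent quantities, uc = sqrt(u1^2 + u2^2 + u3^2).
uc = sqrt(0.461^2 + 0.079^2 + 0.105^2)
uc = sqrt(0.212521 + 0.006241 + 0.011025)
uc = 0.4794

0.4794


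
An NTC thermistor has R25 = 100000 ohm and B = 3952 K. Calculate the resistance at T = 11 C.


NTC thermistor equation: Rt = R25 * exp(B * (1/T - 1/T25)).
T in Kelvin: 284.15 K, T25 = 298.15 K
1/T - 1/T25 = 1/284.15 - 1/298.15 = 0.00016525
B * (1/T - 1/T25) = 3952 * 0.00016525 = 0.6531
Rt = 100000 * exp(0.6531) = 192143.9 ohm

192143.9 ohm


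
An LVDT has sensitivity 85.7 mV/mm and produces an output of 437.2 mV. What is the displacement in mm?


Displacement = Vout / sensitivity.
d = 437.2 / 85.7
d = 5.102 mm

5.102 mm


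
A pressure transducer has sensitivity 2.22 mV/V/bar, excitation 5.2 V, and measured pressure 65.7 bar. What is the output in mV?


Output = sensitivity * Vex * P.
Vout = 2.22 * 5.2 * 65.7
Vout = 11.544 * 65.7
Vout = 758.44 mV

758.44 mV


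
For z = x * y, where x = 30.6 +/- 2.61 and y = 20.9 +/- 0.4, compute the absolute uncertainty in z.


For a product z = x*y, the relative uncertainty is:
uz/z = sqrt((ux/x)^2 + (uy/y)^2)
Relative uncertainties: ux/x = 2.61/30.6 = 0.085294
uy/y = 0.4/20.9 = 0.019139
z = 30.6 * 20.9 = 639.5
uz = 639.5 * sqrt(0.085294^2 + 0.019139^2) = 55.905

55.905


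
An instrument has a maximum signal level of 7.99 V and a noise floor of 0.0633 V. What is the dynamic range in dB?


Dynamic range = 20 * log10(Vmax / Vnoise).
DR = 20 * log10(7.99 / 0.0633)
DR = 20 * log10(126.22)
DR = 42.02 dB

42.02 dB


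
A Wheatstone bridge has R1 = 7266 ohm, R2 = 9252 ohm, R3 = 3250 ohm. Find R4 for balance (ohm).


At balance: R1*R4 = R2*R3, so R4 = R2*R3/R1.
R4 = 9252 * 3250 / 7266
R4 = 30069000 / 7266
R4 = 4138.32 ohm

4138.32 ohm


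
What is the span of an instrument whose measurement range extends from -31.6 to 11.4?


Span = upper range - lower range.
Span = 11.4 - (-31.6)
Span = 43.0

43.0


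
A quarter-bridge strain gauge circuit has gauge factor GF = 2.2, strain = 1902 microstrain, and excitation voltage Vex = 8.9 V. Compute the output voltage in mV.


Quarter bridge output: Vout = (GF * epsilon * Vex) / 4.
Vout = (2.2 * 1902e-6 * 8.9) / 4
Vout = 0.03724116 / 4 V
Vout = 0.00931029 V = 9.3103 mV

9.3103 mV


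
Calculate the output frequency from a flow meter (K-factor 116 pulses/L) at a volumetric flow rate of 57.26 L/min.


Frequency = K * Q / 60 (converting L/min to L/s).
f = 116 * 57.26 / 60
f = 6642.16 / 60
f = 110.7 Hz

110.7 Hz


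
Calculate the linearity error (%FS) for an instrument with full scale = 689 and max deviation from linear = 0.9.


Linearity error = (max deviation / full scale) * 100%.
Linearity = (0.9 / 689) * 100
Linearity = 0.131 %FS

0.131 %FS


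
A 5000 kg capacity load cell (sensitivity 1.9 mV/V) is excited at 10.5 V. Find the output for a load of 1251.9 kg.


Vout = rated_output * Vex * (load / capacity).
Vout = 1.9 * 10.5 * (1251.9 / 5000)
Vout = 1.9 * 10.5 * 0.25038
Vout = 4.995 mV

4.995 mV


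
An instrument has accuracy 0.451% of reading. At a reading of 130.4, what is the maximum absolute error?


Absolute error = (accuracy% / 100) * reading.
Error = (0.451 / 100) * 130.4
Error = 0.00451 * 130.4
Error = 0.5881

0.5881


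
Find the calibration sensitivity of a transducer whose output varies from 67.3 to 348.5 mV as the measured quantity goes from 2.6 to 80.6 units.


Sensitivity = (y2 - y1) / (x2 - x1).
S = (348.5 - 67.3) / (80.6 - 2.6)
S = 281.2 / 78.0
S = 3.6051 mV/unit

3.6051 mV/unit


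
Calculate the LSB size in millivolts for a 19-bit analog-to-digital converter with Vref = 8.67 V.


The resolution (LSB) of an ADC is Vref / 2^n.
LSB = 8.67 / 2^19
LSB = 8.67 / 524288
LSB = 1.654e-05 V = 0.01653671 mV

0.01653671 mV


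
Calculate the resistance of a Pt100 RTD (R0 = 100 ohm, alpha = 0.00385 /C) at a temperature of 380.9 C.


The RTD equation: Rt = R0 * (1 + alpha * T).
Rt = 100 * (1 + 0.00385 * 380.9)
Rt = 100 * (1 + 1.466465)
Rt = 100 * 2.466465
Rt = 246.647 ohm

246.647 ohm


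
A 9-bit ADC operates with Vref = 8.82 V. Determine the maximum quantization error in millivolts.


The maximum quantization error is +/- LSB/2.
LSB = Vref / 2^n = 8.82 / 512 = 0.01722656 V
Max error = LSB / 2 = 0.01722656 / 2 = 0.00861328 V
Max error = 8.6133 mV

8.6133 mV


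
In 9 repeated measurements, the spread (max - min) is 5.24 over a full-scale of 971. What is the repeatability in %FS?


Repeatability = (spread / full scale) * 100%.
R = (5.24 / 971) * 100
R = 0.54 %FS

0.54 %FS


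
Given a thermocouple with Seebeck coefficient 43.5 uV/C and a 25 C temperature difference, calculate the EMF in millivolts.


The thermocouple output V = sensitivity * dT.
V = 43.5 uV/C * 25 C
V = 1087.5 uV
V = 1.087 mV

1.087 mV


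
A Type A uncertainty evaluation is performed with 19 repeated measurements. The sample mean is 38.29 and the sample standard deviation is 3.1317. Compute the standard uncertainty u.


The standard uncertainty for Type A evaluation is u = s / sqrt(n).
u = 3.1317 / sqrt(19)
u = 3.1317 / 4.3589
u = 0.7185

0.7185


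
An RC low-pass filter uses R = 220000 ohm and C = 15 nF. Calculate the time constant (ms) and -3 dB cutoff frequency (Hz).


Time constant: tau = R * C.
tau = 220000 * 1.50e-08 = 0.0033 s
tau = 3.3 ms
Cutoff frequency: fc = 1 / (2*pi*R*C).
fc = 1 / (2*pi*0.0033) = 48.23 Hz

tau = 3.3 ms, fc = 48.23 Hz


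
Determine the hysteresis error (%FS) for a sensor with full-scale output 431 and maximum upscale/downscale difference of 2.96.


Hysteresis = (max difference / full scale) * 100%.
H = (2.96 / 431) * 100
H = 0.687 %FS

0.687 %FS


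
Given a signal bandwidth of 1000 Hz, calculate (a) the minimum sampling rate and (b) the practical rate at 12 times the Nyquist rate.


By Nyquist theorem, fs_min = 2 * fmax.
fs_min = 2 * 1000 = 2000 Hz
Practical rate = 12 * fs_min = 12 * 2000 = 24000 Hz

fs_min = 2000 Hz, fs_practical = 24000 Hz


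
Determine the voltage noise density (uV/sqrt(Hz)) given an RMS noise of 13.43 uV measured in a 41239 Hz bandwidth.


Noise spectral density = Vrms / sqrt(BW).
NSD = 13.43 / sqrt(41239)
NSD = 13.43 / 203.0739
NSD = 0.0661 uV/sqrt(Hz)

0.0661 uV/sqrt(Hz)


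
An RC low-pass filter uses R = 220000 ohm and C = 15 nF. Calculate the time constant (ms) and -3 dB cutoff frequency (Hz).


Time constant: tau = R * C.
tau = 220000 * 1.50e-08 = 0.0033 s
tau = 3.3 ms
Cutoff frequency: fc = 1 / (2*pi*R*C).
fc = 1 / (2*pi*0.0033) = 48.23 Hz

tau = 3.3 ms, fc = 48.23 Hz


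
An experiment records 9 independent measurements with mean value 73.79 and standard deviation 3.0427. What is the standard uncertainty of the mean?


The standard uncertainty for Type A evaluation is u = s / sqrt(n).
u = 3.0427 / sqrt(9)
u = 3.0427 / 3.0
u = 1.0142

1.0142


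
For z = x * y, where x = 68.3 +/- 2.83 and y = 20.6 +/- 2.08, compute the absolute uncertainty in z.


For a product z = x*y, the relative uncertainty is:
uz/z = sqrt((ux/x)^2 + (uy/y)^2)
Relative uncertainties: ux/x = 2.83/68.3 = 0.041435
uy/y = 2.08/20.6 = 0.100971
z = 68.3 * 20.6 = 1407.0
uz = 1407.0 * sqrt(0.041435^2 + 0.100971^2) = 153.561

153.561


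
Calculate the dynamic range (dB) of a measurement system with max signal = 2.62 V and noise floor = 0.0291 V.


Dynamic range = 20 * log10(Vmax / Vnoise).
DR = 20 * log10(2.62 / 0.0291)
DR = 20 * log10(90.03)
DR = 39.09 dB

39.09 dB


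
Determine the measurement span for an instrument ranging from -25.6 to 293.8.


Span = upper range - lower range.
Span = 293.8 - (-25.6)
Span = 319.4

319.4


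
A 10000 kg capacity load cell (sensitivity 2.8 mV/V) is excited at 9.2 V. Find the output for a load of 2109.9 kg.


Vout = rated_output * Vex * (load / capacity).
Vout = 2.8 * 9.2 * (2109.9 / 10000)
Vout = 2.8 * 9.2 * 0.21099
Vout = 5.435 mV

5.435 mV


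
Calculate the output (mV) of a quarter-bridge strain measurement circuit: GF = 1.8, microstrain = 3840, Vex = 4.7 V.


Quarter bridge output: Vout = (GF * epsilon * Vex) / 4.
Vout = (1.8 * 3840e-6 * 4.7) / 4
Vout = 0.0324864 / 4 V
Vout = 0.0081216 V = 8.1216 mV

8.1216 mV


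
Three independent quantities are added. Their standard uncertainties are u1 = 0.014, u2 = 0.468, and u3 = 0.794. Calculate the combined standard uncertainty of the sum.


For a sum of independent quantities, uc = sqrt(u1^2 + u2^2 + u3^2).
uc = sqrt(0.014^2 + 0.468^2 + 0.794^2)
uc = sqrt(0.000196 + 0.219024 + 0.630436)
uc = 0.9218

0.9218


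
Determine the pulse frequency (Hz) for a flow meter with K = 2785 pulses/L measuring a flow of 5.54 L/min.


Frequency = K * Q / 60 (converting L/min to L/s).
f = 2785 * 5.54 / 60
f = 15428.9 / 60
f = 257.15 Hz

257.15 Hz


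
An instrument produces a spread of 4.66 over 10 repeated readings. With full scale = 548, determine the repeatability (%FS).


Repeatability = (spread / full scale) * 100%.
R = (4.66 / 548) * 100
R = 0.85 %FS

0.85 %FS


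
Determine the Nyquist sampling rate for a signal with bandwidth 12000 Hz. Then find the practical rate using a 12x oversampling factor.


By Nyquist theorem, fs_min = 2 * fmax.
fs_min = 2 * 12000 = 24000 Hz
Practical rate = 12 * fs_min = 12 * 24000 = 288000 Hz

fs_min = 24000 Hz, fs_practical = 288000 Hz


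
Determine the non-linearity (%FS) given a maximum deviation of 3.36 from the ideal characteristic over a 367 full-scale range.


Linearity error = (max deviation / full scale) * 100%.
Linearity = (3.36 / 367) * 100
Linearity = 0.916 %FS

0.916 %FS


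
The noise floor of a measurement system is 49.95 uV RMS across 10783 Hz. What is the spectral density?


Noise spectral density = Vrms / sqrt(BW).
NSD = 49.95 / sqrt(10783)
NSD = 49.95 / 103.8412
NSD = 0.481 uV/sqrt(Hz)

0.481 uV/sqrt(Hz)


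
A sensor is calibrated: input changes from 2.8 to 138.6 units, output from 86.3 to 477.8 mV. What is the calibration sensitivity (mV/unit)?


Sensitivity = (y2 - y1) / (x2 - x1).
S = (477.8 - 86.3) / (138.6 - 2.8)
S = 391.5 / 135.8
S = 2.8829 mV/unit

2.8829 mV/unit


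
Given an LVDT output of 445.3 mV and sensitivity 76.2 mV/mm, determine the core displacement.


Displacement = Vout / sensitivity.
d = 445.3 / 76.2
d = 5.844 mm

5.844 mm


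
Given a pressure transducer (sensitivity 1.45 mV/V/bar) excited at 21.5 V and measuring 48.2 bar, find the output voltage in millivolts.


Output = sensitivity * Vex * P.
Vout = 1.45 * 21.5 * 48.2
Vout = 31.175 * 48.2
Vout = 1502.64 mV

1502.64 mV


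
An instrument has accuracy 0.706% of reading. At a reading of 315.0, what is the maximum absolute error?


Absolute error = (accuracy% / 100) * reading.
Error = (0.706 / 100) * 315.0
Error = 0.00706 * 315.0
Error = 2.2239

2.2239


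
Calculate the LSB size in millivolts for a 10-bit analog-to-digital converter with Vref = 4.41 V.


The resolution (LSB) of an ADC is Vref / 2^n.
LSB = 4.41 / 2^10
LSB = 4.41 / 1024
LSB = 0.00430664 V = 4.30664062 mV

4.30664062 mV


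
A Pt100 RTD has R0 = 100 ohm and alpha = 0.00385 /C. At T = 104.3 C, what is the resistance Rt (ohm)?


The RTD equation: Rt = R0 * (1 + alpha * T).
Rt = 100 * (1 + 0.00385 * 104.3)
Rt = 100 * (1 + 0.401555)
Rt = 100 * 1.401555
Rt = 140.156 ohm

140.156 ohm


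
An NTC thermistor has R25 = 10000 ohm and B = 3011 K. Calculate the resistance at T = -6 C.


NTC thermistor equation: Rt = R25 * exp(B * (1/T - 1/T25)).
T in Kelvin: 267.15 K, T25 = 298.15 K
1/T - 1/T25 = 1/267.15 - 1/298.15 = 0.0003892
B * (1/T - 1/T25) = 3011 * 0.0003892 = 1.1719
Rt = 10000 * exp(1.1719) = 32280.5 ohm

32280.5 ohm


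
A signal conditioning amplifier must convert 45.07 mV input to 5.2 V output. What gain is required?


Gain = Vout / Vin (converting to same units).
G = 5.2 V / 45.07 mV
G = 5200.0 mV / 45.07 mV
G = 115.38

115.38


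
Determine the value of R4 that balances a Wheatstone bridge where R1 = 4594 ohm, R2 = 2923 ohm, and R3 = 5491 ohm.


At balance: R1*R4 = R2*R3, so R4 = R2*R3/R1.
R4 = 2923 * 5491 / 4594
R4 = 16050193 / 4594
R4 = 3493.73 ohm

3493.73 ohm


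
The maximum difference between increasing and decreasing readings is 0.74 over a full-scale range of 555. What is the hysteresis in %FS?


Hysteresis = (max difference / full scale) * 100%.
H = (0.74 / 555) * 100
H = 0.133 %FS

0.133 %FS


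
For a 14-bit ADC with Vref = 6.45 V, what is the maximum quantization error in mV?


The maximum quantization error is +/- LSB/2.
LSB = Vref / 2^n = 6.45 / 16384 = 0.00039368 V
Max error = LSB / 2 = 0.00039368 / 2 = 0.00019684 V
Max error = 0.1968 mV

0.1968 mV


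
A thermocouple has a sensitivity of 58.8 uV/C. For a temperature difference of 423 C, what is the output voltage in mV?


The thermocouple output V = sensitivity * dT.
V = 58.8 uV/C * 423 C
V = 24872.4 uV
V = 24.872 mV

24.872 mV


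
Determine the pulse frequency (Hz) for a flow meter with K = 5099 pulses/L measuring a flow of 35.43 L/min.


Frequency = K * Q / 60 (converting L/min to L/s).
f = 5099 * 35.43 / 60
f = 180657.57 / 60
f = 3010.96 Hz

3010.96 Hz


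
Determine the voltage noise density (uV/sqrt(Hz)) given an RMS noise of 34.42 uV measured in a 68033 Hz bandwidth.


Noise spectral density = Vrms / sqrt(BW).
NSD = 34.42 / sqrt(68033)
NSD = 34.42 / 260.8314
NSD = 0.132 uV/sqrt(Hz)

0.132 uV/sqrt(Hz)


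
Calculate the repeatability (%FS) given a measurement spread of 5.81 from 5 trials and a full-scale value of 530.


Repeatability = (spread / full scale) * 100%.
R = (5.81 / 530) * 100
R = 1.096 %FS

1.096 %FS


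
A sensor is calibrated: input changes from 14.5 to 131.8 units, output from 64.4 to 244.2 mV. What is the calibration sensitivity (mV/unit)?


Sensitivity = (y2 - y1) / (x2 - x1).
S = (244.2 - 64.4) / (131.8 - 14.5)
S = 179.8 / 117.3
S = 1.5328 mV/unit

1.5328 mV/unit


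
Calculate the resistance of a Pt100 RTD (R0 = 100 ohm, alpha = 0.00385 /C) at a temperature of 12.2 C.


The RTD equation: Rt = R0 * (1 + alpha * T).
Rt = 100 * (1 + 0.00385 * 12.2)
Rt = 100 * (1 + 0.04697)
Rt = 100 * 1.04697
Rt = 104.697 ohm

104.697 ohm


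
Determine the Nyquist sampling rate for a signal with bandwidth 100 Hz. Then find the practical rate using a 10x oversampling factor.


By Nyquist theorem, fs_min = 2 * fmax.
fs_min = 2 * 100 = 200 Hz
Practical rate = 10 * fs_min = 10 * 200 = 2000 Hz

fs_min = 200 Hz, fs_practical = 2000 Hz


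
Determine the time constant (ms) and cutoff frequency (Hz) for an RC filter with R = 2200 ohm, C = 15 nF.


Time constant: tau = R * C.
tau = 2200 * 1.50e-08 = 3.3e-05 s
tau = 0.033 ms
Cutoff frequency: fc = 1 / (2*pi*R*C).
fc = 1 / (2*pi*3.3e-05) = 4822.88 Hz

tau = 0.033 ms, fc = 4822.88 Hz


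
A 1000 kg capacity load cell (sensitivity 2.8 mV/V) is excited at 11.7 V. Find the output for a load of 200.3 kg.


Vout = rated_output * Vex * (load / capacity).
Vout = 2.8 * 11.7 * (200.3 / 1000)
Vout = 2.8 * 11.7 * 0.2003
Vout = 6.562 mV

6.562 mV


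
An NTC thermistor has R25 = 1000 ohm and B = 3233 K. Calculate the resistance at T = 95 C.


NTC thermistor equation: Rt = R25 * exp(B * (1/T - 1/T25)).
T in Kelvin: 368.15 K, T25 = 298.15 K
1/T - 1/T25 = 1/368.15 - 1/298.15 = -0.00063773
B * (1/T - 1/T25) = 3233 * -0.00063773 = -2.0618
Rt = 1000 * exp(-2.0618) = 127.2 ohm

127.2 ohm


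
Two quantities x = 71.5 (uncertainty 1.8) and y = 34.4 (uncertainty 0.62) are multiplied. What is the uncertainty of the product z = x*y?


For a product z = x*y, the relative uncertainty is:
uz/z = sqrt((ux/x)^2 + (uy/y)^2)
Relative uncertainties: ux/x = 1.8/71.5 = 0.025175
uy/y = 0.62/34.4 = 0.018023
z = 71.5 * 34.4 = 2459.6
uz = 2459.6 * sqrt(0.025175^2 + 0.018023^2) = 76.153

76.153


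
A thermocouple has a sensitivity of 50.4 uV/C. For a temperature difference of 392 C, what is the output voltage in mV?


The thermocouple output V = sensitivity * dT.
V = 50.4 uV/C * 392 C
V = 19756.8 uV
V = 19.757 mV

19.757 mV


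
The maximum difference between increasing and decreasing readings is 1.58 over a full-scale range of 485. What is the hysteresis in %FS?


Hysteresis = (max difference / full scale) * 100%.
H = (1.58 / 485) * 100
H = 0.326 %FS

0.326 %FS


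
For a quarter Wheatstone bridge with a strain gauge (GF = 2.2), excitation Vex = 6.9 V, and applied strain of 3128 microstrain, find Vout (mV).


Quarter bridge output: Vout = (GF * epsilon * Vex) / 4.
Vout = (2.2 * 3128e-6 * 6.9) / 4
Vout = 0.04748304 / 4 V
Vout = 0.01187076 V = 11.8708 mV

11.8708 mV


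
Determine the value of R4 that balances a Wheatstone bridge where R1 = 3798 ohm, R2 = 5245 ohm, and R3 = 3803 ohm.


At balance: R1*R4 = R2*R3, so R4 = R2*R3/R1.
R4 = 5245 * 3803 / 3798
R4 = 19946735 / 3798
R4 = 5251.9 ohm

5251.9 ohm


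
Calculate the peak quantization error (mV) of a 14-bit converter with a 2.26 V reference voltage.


The maximum quantization error is +/- LSB/2.
LSB = Vref / 2^n = 2.26 / 16384 = 0.00013794 V
Max error = LSB / 2 = 0.00013794 / 2 = 6.897e-05 V
Max error = 0.069 mV

0.069 mV


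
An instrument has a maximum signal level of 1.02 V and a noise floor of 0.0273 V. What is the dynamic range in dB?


Dynamic range = 20 * log10(Vmax / Vnoise).
DR = 20 * log10(1.02 / 0.0273)
DR = 20 * log10(37.36)
DR = 31.45 dB

31.45 dB


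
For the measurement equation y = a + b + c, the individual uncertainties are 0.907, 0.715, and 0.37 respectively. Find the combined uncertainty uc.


For a sum of independent quantities, uc = sqrt(u1^2 + u2^2 + u3^2).
uc = sqrt(0.907^2 + 0.715^2 + 0.37^2)
uc = sqrt(0.822649 + 0.511225 + 0.1369)
uc = 1.2128

1.2128


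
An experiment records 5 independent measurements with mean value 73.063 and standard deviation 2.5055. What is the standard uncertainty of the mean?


The standard uncertainty for Type A evaluation is u = s / sqrt(n).
u = 2.5055 / sqrt(5)
u = 2.5055 / 2.2361
u = 1.1205

1.1205


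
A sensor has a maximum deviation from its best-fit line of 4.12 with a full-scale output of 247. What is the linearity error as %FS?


Linearity error = (max deviation / full scale) * 100%.
Linearity = (4.12 / 247) * 100
Linearity = 1.668 %FS

1.668 %FS


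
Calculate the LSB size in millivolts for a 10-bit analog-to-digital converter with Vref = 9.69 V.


The resolution (LSB) of an ADC is Vref / 2^n.
LSB = 9.69 / 2^10
LSB = 9.69 / 1024
LSB = 0.00946289 V = 9.46289062 mV

9.46289062 mV


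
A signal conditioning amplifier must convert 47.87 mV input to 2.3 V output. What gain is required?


Gain = Vout / Vin (converting to same units).
G = 2.3 V / 47.87 mV
G = 2300.0 mV / 47.87 mV
G = 48.05

48.05


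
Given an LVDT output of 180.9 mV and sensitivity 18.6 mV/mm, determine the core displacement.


Displacement = Vout / sensitivity.
d = 180.9 / 18.6
d = 9.726 mm

9.726 mm


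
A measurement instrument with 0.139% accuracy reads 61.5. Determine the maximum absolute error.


Absolute error = (accuracy% / 100) * reading.
Error = (0.139 / 100) * 61.5
Error = 0.00139 * 61.5
Error = 0.0855

0.0855


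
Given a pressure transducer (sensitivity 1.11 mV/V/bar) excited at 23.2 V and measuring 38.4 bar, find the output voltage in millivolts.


Output = sensitivity * Vex * P.
Vout = 1.11 * 23.2 * 38.4
Vout = 25.752 * 38.4
Vout = 988.88 mV

988.88 mV


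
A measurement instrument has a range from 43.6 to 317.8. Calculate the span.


Span = upper range - lower range.
Span = 317.8 - (43.6)
Span = 274.2

274.2


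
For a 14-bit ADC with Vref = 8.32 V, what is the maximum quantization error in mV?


The maximum quantization error is +/- LSB/2.
LSB = Vref / 2^n = 8.32 / 16384 = 0.00050781 V
Max error = LSB / 2 = 0.00050781 / 2 = 0.00025391 V
Max error = 0.2539 mV

0.2539 mV


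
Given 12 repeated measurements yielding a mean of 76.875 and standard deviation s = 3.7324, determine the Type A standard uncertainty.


The standard uncertainty for Type A evaluation is u = s / sqrt(n).
u = 3.7324 / sqrt(12)
u = 3.7324 / 3.4641
u = 1.0775

1.0775


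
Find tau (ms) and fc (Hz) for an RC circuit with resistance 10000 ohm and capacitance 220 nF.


Time constant: tau = R * C.
tau = 10000 * 2.20e-07 = 0.0022 s
tau = 2.2 ms
Cutoff frequency: fc = 1 / (2*pi*R*C).
fc = 1 / (2*pi*0.0022) = 72.34 Hz

tau = 2.2 ms, fc = 72.34 Hz
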